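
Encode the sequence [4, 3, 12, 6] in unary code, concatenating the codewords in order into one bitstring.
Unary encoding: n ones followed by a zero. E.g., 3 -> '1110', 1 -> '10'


Encode each number as n ones followed by a terminating 0:
  4 -> 11110 (5 bits)
  3 -> 1110 (4 bits)
  12 -> 1111111111110 (13 bits)
  6 -> 1111110 (7 bits)
Total length = 5 + 4 + 13 + 7 = 29 bits.

Unary([4, 3, 12, 6]) = 11110111011111111111101111110 (29 bits)


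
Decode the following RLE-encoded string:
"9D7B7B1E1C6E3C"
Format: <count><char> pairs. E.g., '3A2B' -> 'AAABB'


Expanding each <count><char> pair:
  9D -> 'DDDDDDDDD'
  7B -> 'BBBBBBB'
  7B -> 'BBBBBBB'
  1E -> 'E'
  1C -> 'C'
  6E -> 'EEEEEE'
  3C -> 'CCC'

Decoded = DDDDDDDDDBBBBBBBBBBBBBBECEEEEEECCC


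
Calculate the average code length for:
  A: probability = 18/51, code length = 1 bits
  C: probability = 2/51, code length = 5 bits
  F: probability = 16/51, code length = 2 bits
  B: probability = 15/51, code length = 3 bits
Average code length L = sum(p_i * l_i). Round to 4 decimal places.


Weighted contributions p_i * l_i:
  A: (18/51) * 1 = 18/51
  C: (2/51) * 5 = 10/51
  F: (16/51) * 2 = 32/51
  B: (15/51) * 3 = 45/51
Sum = (18 + 10 + 32 + 45)/51 = 105/51

L = 105/51 = 2.0588 bits/symbol


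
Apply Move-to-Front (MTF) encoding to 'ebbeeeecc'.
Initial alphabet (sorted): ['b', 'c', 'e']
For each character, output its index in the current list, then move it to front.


MTF encoding:
'e': index 2 in ['b', 'c', 'e'] -> ['e', 'b', 'c']
'b': index 1 in ['e', 'b', 'c'] -> ['b', 'e', 'c']
'b': index 0 in ['b', 'e', 'c'] -> ['b', 'e', 'c']
'e': index 1 in ['b', 'e', 'c'] -> ['e', 'b', 'c']
'e': index 0 in ['e', 'b', 'c'] -> ['e', 'b', 'c']
'e': index 0 in ['e', 'b', 'c'] -> ['e', 'b', 'c']
'e': index 0 in ['e', 'b', 'c'] -> ['e', 'b', 'c']
'c': index 2 in ['e', 'b', 'c'] -> ['c', 'e', 'b']
'c': index 0 in ['c', 'e', 'b'] -> ['c', 'e', 'b']


Output: [2, 1, 0, 1, 0, 0, 0, 2, 0]


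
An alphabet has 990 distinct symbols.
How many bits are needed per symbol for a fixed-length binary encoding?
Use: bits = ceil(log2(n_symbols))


log2(990) = 9.9513
Bracket: 2^9 = 512 < 990 <= 2^10 = 1024
So ceil(log2(990)) = 10

bits = ceil(log2(990)) = ceil(9.9513) = 10 bits


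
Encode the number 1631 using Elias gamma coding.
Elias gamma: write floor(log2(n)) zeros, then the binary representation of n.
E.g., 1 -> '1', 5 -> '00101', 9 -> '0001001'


num_bits = floor(log2(1631)) + 1 = 11
leading_zeros = num_bits - 1 = 10
binary(1631) = 11001011111

Elias gamma(1631) = '0000000000' + '11001011111' = 000000000011001011111 (21 bits)


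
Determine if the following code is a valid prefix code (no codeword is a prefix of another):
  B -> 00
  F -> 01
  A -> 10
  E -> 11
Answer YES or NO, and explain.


Checking each pair (does one codeword prefix another?):
  B='00' vs F='01': no prefix
  B='00' vs A='10': no prefix
  B='00' vs E='11': no prefix
  F='01' vs B='00': no prefix
  F='01' vs A='10': no prefix
  F='01' vs E='11': no prefix
  A='10' vs B='00': no prefix
  A='10' vs F='01': no prefix
  A='10' vs E='11': no prefix
  E='11' vs B='00': no prefix
  E='11' vs F='01': no prefix
  E='11' vs A='10': no prefix
No violation found over all pairs.

YES -- this is a valid prefix code. No codeword is a prefix of any other codeword.


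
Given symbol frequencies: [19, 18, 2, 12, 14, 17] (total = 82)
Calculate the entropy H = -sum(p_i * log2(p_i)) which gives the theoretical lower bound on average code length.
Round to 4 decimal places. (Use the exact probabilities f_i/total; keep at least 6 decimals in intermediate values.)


Per-symbol terms -p_i * log2(p_i) with p_i = f_i/82:
  p = 19/82 = 0.231707: log2(p) = -2.109624, -p*log2(p) = 0.488815
  p = 18/82 = 0.219512: log2(p) = -2.187627, -p*log2(p) = 0.480211
  p = 2/82 = 0.024390: log2(p) = -5.357552, -p*log2(p) = 0.130672
  p = 12/82 = 0.146341: log2(p) = -2.772590, -p*log2(p) = 0.405745
  p = 14/82 = 0.170732: log2(p) = -2.550197, -p*log2(p) = 0.435400
  p = 17/82 = 0.207317: log2(p) = -2.270089, -p*log2(p) = 0.470628
H = 0.488815 + 0.480211 + 0.130672 + 0.405745 + 0.435400 + 0.470628 = 2.411471

H = 2.4115 bits/symbol


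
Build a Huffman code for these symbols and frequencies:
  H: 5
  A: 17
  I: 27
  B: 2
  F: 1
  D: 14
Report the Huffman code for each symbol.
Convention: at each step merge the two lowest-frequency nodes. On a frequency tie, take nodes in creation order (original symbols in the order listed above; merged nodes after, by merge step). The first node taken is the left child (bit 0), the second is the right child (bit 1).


Huffman tree construction:
Step 1: Merge F(1) + B(2) = 3
Step 2: Merge (F+B)(3) + H(5) = 8
Step 3: Merge ((F+B)+H)(8) + D(14) = 22
Step 4: Merge A(17) + (((F+B)+H)+D)(22) = 39
Step 5: Merge I(27) + (A+(((F+B)+H)+D))(39) = 66
Read each symbol's code off the tree from the root (left child = 0, right child = 1).

Codes:
  H: 1101 (length 4)
  A: 10 (length 2)
  I: 0 (length 1)
  B: 11001 (length 5)
  F: 11000 (length 5)
  D: 111 (length 3)
Average code length: 138/66 = 2.0909 bits/symbol


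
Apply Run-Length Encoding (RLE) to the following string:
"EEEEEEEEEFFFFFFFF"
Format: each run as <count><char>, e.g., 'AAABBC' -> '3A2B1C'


Scanning runs left to right:
  i=0: run of 'E' x 9 -> '9E'
  i=9: run of 'F' x 8 -> '8F'

RLE = 9E8F


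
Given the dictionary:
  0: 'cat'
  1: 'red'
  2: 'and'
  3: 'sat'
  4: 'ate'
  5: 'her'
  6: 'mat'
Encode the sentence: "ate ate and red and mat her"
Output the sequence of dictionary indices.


Look up each word in the dictionary:
  'ate' -> 4
  'ate' -> 4
  'and' -> 2
  'red' -> 1
  'and' -> 2
  'mat' -> 6
  'her' -> 5

Encoded: [4, 4, 2, 1, 2, 6, 5]


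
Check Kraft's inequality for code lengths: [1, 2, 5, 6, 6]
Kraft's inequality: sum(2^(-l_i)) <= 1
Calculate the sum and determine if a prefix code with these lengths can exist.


Sum = 2^(-1) + 2^(-2) + 2^(-5) + 2^(-6) + 2^(-6)
    = 0.5 + 0.25 + 0.03125 + 0.015625 + 0.015625
    = 52/64 = 0.8125
Since 0.8125 <= 1, Kraft's inequality IS satisfied.
A prefix code with these lengths CAN exist.

Kraft sum = 0.8125. Satisfied.


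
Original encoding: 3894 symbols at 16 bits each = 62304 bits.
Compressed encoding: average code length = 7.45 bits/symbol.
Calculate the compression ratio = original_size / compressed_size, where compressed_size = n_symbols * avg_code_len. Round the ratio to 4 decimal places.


original_size = n_symbols * orig_bits = 3894 * 16 = 62304 bits
compressed_size = n_symbols * avg_code_len = 3894 * 7.45 = 29010.3 bits
ratio = original_size / compressed_size = 62304 / 29010.3 = 2.1477

Compression ratio = 2.1477


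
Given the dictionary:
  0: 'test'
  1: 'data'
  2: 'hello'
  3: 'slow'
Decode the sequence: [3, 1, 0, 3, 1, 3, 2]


Look up each index in the dictionary:
  3 -> 'slow'
  1 -> 'data'
  0 -> 'test'
  3 -> 'slow'
  1 -> 'data'
  3 -> 'slow'
  2 -> 'hello'

Decoded: "slow data test slow data slow hello"


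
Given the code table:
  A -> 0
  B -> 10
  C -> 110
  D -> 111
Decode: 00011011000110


Decoding:
0 -> A
0 -> A
0 -> A
110 -> C
110 -> C
0 -> A
0 -> A
110 -> C


Result: AAACCAAC


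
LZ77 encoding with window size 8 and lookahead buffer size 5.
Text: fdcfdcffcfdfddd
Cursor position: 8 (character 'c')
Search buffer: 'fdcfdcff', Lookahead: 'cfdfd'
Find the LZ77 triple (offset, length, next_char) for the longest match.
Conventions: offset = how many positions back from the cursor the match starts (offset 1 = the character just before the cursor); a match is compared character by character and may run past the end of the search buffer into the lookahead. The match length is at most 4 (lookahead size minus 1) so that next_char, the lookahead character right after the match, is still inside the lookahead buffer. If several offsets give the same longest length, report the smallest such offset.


Try each offset into the search buffer:
  offset=1 (pos 7, char 'f'): match length 0
  offset=2 (pos 6, char 'f'): match length 0
  offset=3 (pos 5, char 'c'): match length 2
  offset=4 (pos 4, char 'd'): match length 0
  offset=5 (pos 3, char 'f'): match length 0
  offset=6 (pos 2, char 'c'): match length 3
  offset=7 (pos 1, char 'd'): match length 0
  offset=8 (pos 0, char 'f'): match length 0
Longest match has length 3 at offset 6.
next_char = character at position 8 + 3 = 11 -> 'f'

Best match: offset=6, length=3 (matching 'cfd' starting at position 2)
LZ77 triple: (6, 3, 'f')


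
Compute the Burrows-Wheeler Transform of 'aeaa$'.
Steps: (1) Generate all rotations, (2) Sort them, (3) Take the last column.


Rotations (sorted):
  0: $aeaa -> last char: a
  1: a$aea -> last char: a
  2: aa$ae -> last char: e
  3: aeaa$ -> last char: $
  4: eaa$a -> last char: a


BWT = aae$a


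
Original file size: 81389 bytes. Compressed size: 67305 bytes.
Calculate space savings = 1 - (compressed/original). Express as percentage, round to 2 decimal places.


ratio = compressed/original = 67305/81389 = 0.826955
savings = 1 - ratio = 1 - 0.826955 = 0.173045
as a percentage: 0.173045 * 100 = 17.3%

Space savings = 1 - 67305/81389 = 17.3%


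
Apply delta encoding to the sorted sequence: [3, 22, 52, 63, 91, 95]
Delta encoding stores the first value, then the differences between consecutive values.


First value: 3
Deltas:
  22 - 3 = 19
  52 - 22 = 30
  63 - 52 = 11
  91 - 63 = 28
  95 - 91 = 4


Delta encoded: [3, 19, 30, 11, 28, 4]


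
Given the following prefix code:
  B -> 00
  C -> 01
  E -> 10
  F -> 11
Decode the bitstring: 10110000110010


Decoding step by step:
Bits 10 -> E
Bits 11 -> F
Bits 00 -> B
Bits 00 -> B
Bits 11 -> F
Bits 00 -> B
Bits 10 -> E


Decoded message: EFBBFBE


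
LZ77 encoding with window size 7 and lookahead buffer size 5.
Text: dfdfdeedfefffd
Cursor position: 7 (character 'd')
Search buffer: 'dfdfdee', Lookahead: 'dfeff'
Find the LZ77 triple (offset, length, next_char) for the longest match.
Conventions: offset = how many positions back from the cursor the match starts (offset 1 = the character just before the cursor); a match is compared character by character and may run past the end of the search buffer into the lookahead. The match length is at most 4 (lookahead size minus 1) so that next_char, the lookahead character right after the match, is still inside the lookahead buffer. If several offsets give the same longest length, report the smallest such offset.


Try each offset into the search buffer:
  offset=1 (pos 6, char 'e'): match length 0
  offset=2 (pos 5, char 'e'): match length 0
  offset=3 (pos 4, char 'd'): match length 1
  offset=4 (pos 3, char 'f'): match length 0
  offset=5 (pos 2, char 'd'): match length 2
  offset=6 (pos 1, char 'f'): match length 0
  offset=7 (pos 0, char 'd'): match length 2
Longest match has length 2, found at offsets 5, 7; take the smallest, offset 5.
next_char = character at position 7 + 2 = 9 -> 'e'

Best match: offset=5, length=2 (matching 'df' starting at position 2)
LZ77 triple: (5, 2, 'e')


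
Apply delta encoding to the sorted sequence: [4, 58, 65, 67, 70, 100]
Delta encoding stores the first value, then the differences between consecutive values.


First value: 4
Deltas:
  58 - 4 = 54
  65 - 58 = 7
  67 - 65 = 2
  70 - 67 = 3
  100 - 70 = 30


Delta encoded: [4, 54, 7, 2, 3, 30]


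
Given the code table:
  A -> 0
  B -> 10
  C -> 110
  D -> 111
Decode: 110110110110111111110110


Decoding:
110 -> C
110 -> C
110 -> C
110 -> C
111 -> D
111 -> D
110 -> C
110 -> C


Result: CCCCDDCC


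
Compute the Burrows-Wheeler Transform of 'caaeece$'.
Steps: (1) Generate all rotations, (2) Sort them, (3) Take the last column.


Rotations (sorted):
  0: $caaeece -> last char: e
  1: aaeece$c -> last char: c
  2: aeece$ca -> last char: a
  3: caaeece$ -> last char: $
  4: ce$caaee -> last char: e
  5: e$caaeec -> last char: c
  6: ece$caae -> last char: e
  7: eece$caa -> last char: a


BWT = eca$ecea


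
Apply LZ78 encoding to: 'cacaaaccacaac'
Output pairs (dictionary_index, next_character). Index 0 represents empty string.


LZ78 encoding steps:
Dictionary: {0: ''}
Step 1: w='' (idx 0), next='c' -> output (0, 'c'), add 'c' as idx 1
Step 2: w='' (idx 0), next='a' -> output (0, 'a'), add 'a' as idx 2
Step 3: w='c' (idx 1), next='a' -> output (1, 'a'), add 'ca' as idx 3
Step 4: w='a' (idx 2), next='a' -> output (2, 'a'), add 'aa' as idx 4
Step 5: w='c' (idx 1), next='c' -> output (1, 'c'), add 'cc' as idx 5
Step 6: w='a' (idx 2), next='c' -> output (2, 'c'), add 'ac' as idx 6
Step 7: w='aa' (idx 4), next='c' -> output (4, 'c'), add 'aac' as idx 7


Encoded: [(0, 'c'), (0, 'a'), (1, 'a'), (2, 'a'), (1, 'c'), (2, 'c'), (4, 'c')]


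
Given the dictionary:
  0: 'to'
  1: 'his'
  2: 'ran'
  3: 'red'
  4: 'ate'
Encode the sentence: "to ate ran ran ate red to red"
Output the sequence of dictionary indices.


Look up each word in the dictionary:
  'to' -> 0
  'ate' -> 4
  'ran' -> 2
  'ran' -> 2
  'ate' -> 4
  'red' -> 3
  'to' -> 0
  'red' -> 3

Encoded: [0, 4, 2, 2, 4, 3, 0, 3]


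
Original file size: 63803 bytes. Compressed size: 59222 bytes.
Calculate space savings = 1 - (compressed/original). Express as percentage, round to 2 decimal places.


ratio = compressed/original = 59222/63803 = 0.928201
savings = 1 - ratio = 1 - 0.928201 = 0.071799
as a percentage: 0.071799 * 100 = 7.18%

Space savings = 1 - 59222/63803 = 7.18%


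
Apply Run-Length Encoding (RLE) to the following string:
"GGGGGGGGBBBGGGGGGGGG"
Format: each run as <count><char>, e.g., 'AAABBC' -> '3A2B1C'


Scanning runs left to right:
  i=0: run of 'G' x 8 -> '8G'
  i=8: run of 'B' x 3 -> '3B'
  i=11: run of 'G' x 9 -> '9G'

RLE = 8G3B9G


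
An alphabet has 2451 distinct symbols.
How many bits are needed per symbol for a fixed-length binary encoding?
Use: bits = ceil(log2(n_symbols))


log2(2451) = 11.2592
Bracket: 2^11 = 2048 < 2451 <= 2^12 = 4096
So ceil(log2(2451)) = 12

bits = ceil(log2(2451)) = ceil(11.2592) = 12 bits


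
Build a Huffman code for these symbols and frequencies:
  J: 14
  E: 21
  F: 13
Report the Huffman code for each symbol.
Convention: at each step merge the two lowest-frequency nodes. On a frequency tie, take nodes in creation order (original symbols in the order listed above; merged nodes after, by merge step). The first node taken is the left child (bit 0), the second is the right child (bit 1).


Huffman tree construction:
Step 1: Merge F(13) + J(14) = 27
Step 2: Merge E(21) + (F+J)(27) = 48
Read each symbol's code off the tree from the root (left child = 0, right child = 1).

Codes:
  J: 11 (length 2)
  E: 0 (length 1)
  F: 10 (length 2)
Average code length: 75/48 = 1.5625 bits/symbol


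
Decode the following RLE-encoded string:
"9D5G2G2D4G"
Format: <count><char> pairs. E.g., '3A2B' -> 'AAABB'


Expanding each <count><char> pair:
  9D -> 'DDDDDDDDD'
  5G -> 'GGGGG'
  2G -> 'GG'
  2D -> 'DD'
  4G -> 'GGGG'

Decoded = DDDDDDDDDGGGGGGGDDGGGG


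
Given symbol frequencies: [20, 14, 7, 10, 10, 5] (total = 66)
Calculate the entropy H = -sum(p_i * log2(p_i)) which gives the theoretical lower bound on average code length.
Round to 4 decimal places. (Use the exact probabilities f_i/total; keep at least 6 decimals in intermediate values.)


Per-symbol terms -p_i * log2(p_i) with p_i = f_i/66:
  p = 20/66 = 0.303030: log2(p) = -1.722466, -p*log2(p) = 0.521959
  p = 14/66 = 0.212121: log2(p) = -2.237039, -p*log2(p) = 0.474523
  p = 7/66 = 0.106061: log2(p) = -3.237039, -p*log2(p) = 0.343322
  p = 10/66 = 0.151515: log2(p) = -2.722466, -p*log2(p) = 0.412495
  p = 10/66 = 0.151515: log2(p) = -2.722466, -p*log2(p) = 0.412495
  p = 5/66 = 0.075758: log2(p) = -3.722466, -p*log2(p) = 0.282005
H = 0.521959 + 0.474523 + 0.343322 + 0.412495 + 0.412495 + 0.282005 = 2.446799

H = 2.4468 bits/symbol


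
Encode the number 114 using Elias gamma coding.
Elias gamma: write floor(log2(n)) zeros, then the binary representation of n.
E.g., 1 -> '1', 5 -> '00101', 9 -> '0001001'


num_bits = floor(log2(114)) + 1 = 7
leading_zeros = num_bits - 1 = 6
binary(114) = 1110010

Elias gamma(114) = '000000' + '1110010' = 0000001110010 (13 bits)


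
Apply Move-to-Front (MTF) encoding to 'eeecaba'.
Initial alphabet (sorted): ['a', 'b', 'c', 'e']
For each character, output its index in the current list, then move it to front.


MTF encoding:
'e': index 3 in ['a', 'b', 'c', 'e'] -> ['e', 'a', 'b', 'c']
'e': index 0 in ['e', 'a', 'b', 'c'] -> ['e', 'a', 'b', 'c']
'e': index 0 in ['e', 'a', 'b', 'c'] -> ['e', 'a', 'b', 'c']
'c': index 3 in ['e', 'a', 'b', 'c'] -> ['c', 'e', 'a', 'b']
'a': index 2 in ['c', 'e', 'a', 'b'] -> ['a', 'c', 'e', 'b']
'b': index 3 in ['a', 'c', 'e', 'b'] -> ['b', 'a', 'c', 'e']
'a': index 1 in ['b', 'a', 'c', 'e'] -> ['a', 'b', 'c', 'e']


Output: [3, 0, 0, 3, 2, 3, 1]


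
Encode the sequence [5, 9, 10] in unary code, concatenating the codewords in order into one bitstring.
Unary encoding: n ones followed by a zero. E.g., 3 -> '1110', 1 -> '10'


Encode each number as n ones followed by a terminating 0:
  5 -> 111110 (6 bits)
  9 -> 1111111110 (10 bits)
  10 -> 11111111110 (11 bits)
Total length = 6 + 10 + 11 = 27 bits.

Unary([5, 9, 10]) = 111110111111111011111111110 (27 bits)


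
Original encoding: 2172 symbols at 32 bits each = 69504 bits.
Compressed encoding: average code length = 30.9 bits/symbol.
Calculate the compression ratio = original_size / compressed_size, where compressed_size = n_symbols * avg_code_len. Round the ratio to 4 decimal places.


original_size = n_symbols * orig_bits = 2172 * 32 = 69504 bits
compressed_size = n_symbols * avg_code_len = 2172 * 30.9 = 67114.8 bits
ratio = original_size / compressed_size = 69504 / 67114.8 = 1.0356

Compression ratio = 1.0356


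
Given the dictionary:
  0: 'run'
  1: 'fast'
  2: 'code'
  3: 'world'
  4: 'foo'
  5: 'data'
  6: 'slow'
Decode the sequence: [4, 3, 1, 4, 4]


Look up each index in the dictionary:
  4 -> 'foo'
  3 -> 'world'
  1 -> 'fast'
  4 -> 'foo'
  4 -> 'foo'

Decoded: "foo world fast foo foo"


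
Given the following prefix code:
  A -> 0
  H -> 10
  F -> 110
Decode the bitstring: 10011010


Decoding step by step:
Bits 10 -> H
Bits 0 -> A
Bits 110 -> F
Bits 10 -> H


Decoded message: HAFH


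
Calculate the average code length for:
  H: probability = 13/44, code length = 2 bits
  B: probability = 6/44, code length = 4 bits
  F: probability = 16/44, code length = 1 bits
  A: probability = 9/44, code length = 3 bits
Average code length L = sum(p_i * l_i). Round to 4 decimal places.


Weighted contributions p_i * l_i:
  H: (13/44) * 2 = 26/44
  B: (6/44) * 4 = 24/44
  F: (16/44) * 1 = 16/44
  A: (9/44) * 3 = 27/44
Sum = (26 + 24 + 16 + 27)/44 = 93/44

L = 93/44 = 2.1136 bits/symbol


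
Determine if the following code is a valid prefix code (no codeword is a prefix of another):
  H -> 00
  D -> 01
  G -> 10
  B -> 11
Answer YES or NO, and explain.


Checking each pair (does one codeword prefix another?):
  H='00' vs D='01': no prefix
  H='00' vs G='10': no prefix
  H='00' vs B='11': no prefix
  D='01' vs H='00': no prefix
  D='01' vs G='10': no prefix
  D='01' vs B='11': no prefix
  G='10' vs H='00': no prefix
  G='10' vs D='01': no prefix
  G='10' vs B='11': no prefix
  B='11' vs H='00': no prefix
  B='11' vs D='01': no prefix
  B='11' vs G='10': no prefix
No violation found over all pairs.

YES -- this is a valid prefix code. No codeword is a prefix of any other codeword.


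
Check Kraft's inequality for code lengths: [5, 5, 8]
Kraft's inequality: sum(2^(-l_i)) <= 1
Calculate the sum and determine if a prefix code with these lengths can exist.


Sum = 2^(-5) + 2^(-5) + 2^(-8)
    = 0.03125 + 0.03125 + 0.00390625
    = 17/256 = 0.06640625
Since 0.06640625 <= 1, Kraft's inequality IS satisfied.
A prefix code with these lengths CAN exist.

Kraft sum = 0.06640625. Satisfied.


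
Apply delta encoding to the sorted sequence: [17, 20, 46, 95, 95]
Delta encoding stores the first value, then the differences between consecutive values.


First value: 17
Deltas:
  20 - 17 = 3
  46 - 20 = 26
  95 - 46 = 49
  95 - 95 = 0


Delta encoded: [17, 3, 26, 49, 0]


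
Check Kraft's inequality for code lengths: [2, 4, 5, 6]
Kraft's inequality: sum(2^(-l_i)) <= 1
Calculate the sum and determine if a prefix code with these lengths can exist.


Sum = 2^(-2) + 2^(-4) + 2^(-5) + 2^(-6)
    = 0.25 + 0.0625 + 0.03125 + 0.015625
    = 23/64 = 0.359375
Since 0.359375 <= 1, Kraft's inequality IS satisfied.
A prefix code with these lengths CAN exist.

Kraft sum = 0.359375. Satisfied.


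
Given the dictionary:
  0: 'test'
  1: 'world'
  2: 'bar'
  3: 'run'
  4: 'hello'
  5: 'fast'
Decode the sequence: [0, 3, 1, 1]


Look up each index in the dictionary:
  0 -> 'test'
  3 -> 'run'
  1 -> 'world'
  1 -> 'world'

Decoded: "test run world world"


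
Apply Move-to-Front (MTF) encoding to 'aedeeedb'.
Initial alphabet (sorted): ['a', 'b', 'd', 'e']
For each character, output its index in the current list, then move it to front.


MTF encoding:
'a': index 0 in ['a', 'b', 'd', 'e'] -> ['a', 'b', 'd', 'e']
'e': index 3 in ['a', 'b', 'd', 'e'] -> ['e', 'a', 'b', 'd']
'd': index 3 in ['e', 'a', 'b', 'd'] -> ['d', 'e', 'a', 'b']
'e': index 1 in ['d', 'e', 'a', 'b'] -> ['e', 'd', 'a', 'b']
'e': index 0 in ['e', 'd', 'a', 'b'] -> ['e', 'd', 'a', 'b']
'e': index 0 in ['e', 'd', 'a', 'b'] -> ['e', 'd', 'a', 'b']
'd': index 1 in ['e', 'd', 'a', 'b'] -> ['d', 'e', 'a', 'b']
'b': index 3 in ['d', 'e', 'a', 'b'] -> ['b', 'd', 'e', 'a']


Output: [0, 3, 3, 1, 0, 0, 1, 3]


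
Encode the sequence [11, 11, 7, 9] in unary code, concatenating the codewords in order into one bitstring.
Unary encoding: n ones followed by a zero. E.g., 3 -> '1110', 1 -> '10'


Encode each number as n ones followed by a terminating 0:
  11 -> 111111111110 (12 bits)
  11 -> 111111111110 (12 bits)
  7 -> 11111110 (8 bits)
  9 -> 1111111110 (10 bits)
Total length = 12 + 12 + 8 + 10 = 42 bits.

Unary([11, 11, 7, 9]) = 111111111110111111111110111111101111111110 (42 bits)


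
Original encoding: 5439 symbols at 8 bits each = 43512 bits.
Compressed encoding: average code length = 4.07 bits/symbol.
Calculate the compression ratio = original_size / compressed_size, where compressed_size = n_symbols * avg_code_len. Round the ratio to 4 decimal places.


original_size = n_symbols * orig_bits = 5439 * 8 = 43512 bits
compressed_size = n_symbols * avg_code_len = 5439 * 4.07 = 22136.73 bits
ratio = original_size / compressed_size = 43512 / 22136.73 = 1.9656

Compression ratio = 1.9656


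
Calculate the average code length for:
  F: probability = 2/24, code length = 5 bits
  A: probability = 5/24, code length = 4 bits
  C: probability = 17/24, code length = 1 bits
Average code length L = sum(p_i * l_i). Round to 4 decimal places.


Weighted contributions p_i * l_i:
  F: (2/24) * 5 = 10/24
  A: (5/24) * 4 = 20/24
  C: (17/24) * 1 = 17/24
Sum = (10 + 20 + 17)/24 = 47/24

L = 47/24 = 1.9583 bits/symbol


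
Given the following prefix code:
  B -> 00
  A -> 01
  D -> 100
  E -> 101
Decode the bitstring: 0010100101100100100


Decoding step by step:
Bits 00 -> B
Bits 101 -> E
Bits 00 -> B
Bits 101 -> E
Bits 100 -> D
Bits 100 -> D
Bits 100 -> D


Decoded message: BEBEDDD


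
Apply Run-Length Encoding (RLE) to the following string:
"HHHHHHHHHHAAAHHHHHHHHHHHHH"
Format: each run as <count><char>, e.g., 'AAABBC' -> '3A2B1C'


Scanning runs left to right:
  i=0: run of 'H' x 10 -> '10H'
  i=10: run of 'A' x 3 -> '3A'
  i=13: run of 'H' x 13 -> '13H'

RLE = 10H3A13H


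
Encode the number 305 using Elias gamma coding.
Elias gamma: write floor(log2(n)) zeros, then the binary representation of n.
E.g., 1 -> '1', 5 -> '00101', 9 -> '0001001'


num_bits = floor(log2(305)) + 1 = 9
leading_zeros = num_bits - 1 = 8
binary(305) = 100110001

Elias gamma(305) = '00000000' + '100110001' = 00000000100110001 (17 bits)


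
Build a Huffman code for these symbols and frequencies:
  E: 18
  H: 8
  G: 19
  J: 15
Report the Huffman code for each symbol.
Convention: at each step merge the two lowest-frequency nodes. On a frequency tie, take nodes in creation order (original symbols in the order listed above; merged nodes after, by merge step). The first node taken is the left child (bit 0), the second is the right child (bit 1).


Huffman tree construction:
Step 1: Merge H(8) + J(15) = 23
Step 2: Merge E(18) + G(19) = 37
Step 3: Merge (H+J)(23) + (E+G)(37) = 60
Read each symbol's code off the tree from the root (left child = 0, right child = 1).

Codes:
  E: 10 (length 2)
  H: 00 (length 2)
  G: 11 (length 2)
  J: 01 (length 2)
Average code length: 120/60 = 2.0000 bits/symbol


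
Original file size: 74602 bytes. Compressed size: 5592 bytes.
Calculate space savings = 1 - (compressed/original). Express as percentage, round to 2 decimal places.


ratio = compressed/original = 5592/74602 = 0.074958
savings = 1 - ratio = 1 - 0.074958 = 0.925042
as a percentage: 0.925042 * 100 = 92.5%

Space savings = 1 - 5592/74602 = 92.5%


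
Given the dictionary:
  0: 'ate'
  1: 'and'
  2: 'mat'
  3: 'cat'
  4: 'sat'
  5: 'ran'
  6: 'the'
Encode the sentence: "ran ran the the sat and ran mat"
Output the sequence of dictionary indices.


Look up each word in the dictionary:
  'ran' -> 5
  'ran' -> 5
  'the' -> 6
  'the' -> 6
  'sat' -> 4
  'and' -> 1
  'ran' -> 5
  'mat' -> 2

Encoded: [5, 5, 6, 6, 4, 1, 5, 2]


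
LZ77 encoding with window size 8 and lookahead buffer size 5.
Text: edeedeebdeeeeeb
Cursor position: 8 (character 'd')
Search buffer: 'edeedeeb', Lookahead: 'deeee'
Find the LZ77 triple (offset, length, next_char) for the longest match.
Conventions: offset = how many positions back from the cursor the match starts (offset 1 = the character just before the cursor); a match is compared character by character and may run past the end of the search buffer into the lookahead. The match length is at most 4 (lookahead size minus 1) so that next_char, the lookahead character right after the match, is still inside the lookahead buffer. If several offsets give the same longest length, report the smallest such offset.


Try each offset into the search buffer:
  offset=1 (pos 7, char 'b'): match length 0
  offset=2 (pos 6, char 'e'): match length 0
  offset=3 (pos 5, char 'e'): match length 0
  offset=4 (pos 4, char 'd'): match length 3
  offset=5 (pos 3, char 'e'): match length 0
  offset=6 (pos 2, char 'e'): match length 0
  offset=7 (pos 1, char 'd'): match length 3
  offset=8 (pos 0, char 'e'): match length 0
Longest match has length 3, found at offsets 4, 7; take the smallest, offset 4.
next_char = character at position 8 + 3 = 11 -> 'e'

Best match: offset=4, length=3 (matching 'dee' starting at position 4)
LZ77 triple: (4, 3, 'e')


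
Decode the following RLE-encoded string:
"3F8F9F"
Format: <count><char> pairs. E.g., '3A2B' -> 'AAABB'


Expanding each <count><char> pair:
  3F -> 'FFF'
  8F -> 'FFFFFFFF'
  9F -> 'FFFFFFFFF'

Decoded = FFFFFFFFFFFFFFFFFFFF


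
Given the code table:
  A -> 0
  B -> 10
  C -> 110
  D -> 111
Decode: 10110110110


Decoding:
10 -> B
110 -> C
110 -> C
110 -> C


Result: BCCC


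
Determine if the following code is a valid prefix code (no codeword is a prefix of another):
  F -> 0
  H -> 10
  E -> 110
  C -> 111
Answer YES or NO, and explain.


Checking each pair (does one codeword prefix another?):
  F='0' vs H='10': no prefix
  F='0' vs E='110': no prefix
  F='0' vs C='111': no prefix
  H='10' vs F='0': no prefix
  H='10' vs E='110': no prefix
  H='10' vs C='111': no prefix
  E='110' vs F='0': no prefix
  E='110' vs H='10': no prefix
  E='110' vs C='111': no prefix
  C='111' vs F='0': no prefix
  C='111' vs H='10': no prefix
  C='111' vs E='110': no prefix
No violation found over all pairs.

YES -- this is a valid prefix code. No codeword is a prefix of any other codeword.


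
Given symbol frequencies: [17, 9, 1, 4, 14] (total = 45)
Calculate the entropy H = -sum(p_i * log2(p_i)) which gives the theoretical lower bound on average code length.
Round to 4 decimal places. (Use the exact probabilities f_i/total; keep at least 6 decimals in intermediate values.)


Per-symbol terms -p_i * log2(p_i) with p_i = f_i/45:
  p = 17/45 = 0.377778: log2(p) = -1.404390, -p*log2(p) = 0.530547
  p = 9/45 = 0.200000: log2(p) = -2.321928, -p*log2(p) = 0.464386
  p = 1/45 = 0.022222: log2(p) = -5.491853, -p*log2(p) = 0.122041
  p = 4/45 = 0.088889: log2(p) = -3.491853, -p*log2(p) = 0.310387
  p = 14/45 = 0.311111: log2(p) = -1.684498, -p*log2(p) = 0.524066
H = 0.530547 + 0.464386 + 0.122041 + 0.310387 + 0.524066 = 1.951427

H = 1.9514 bits/symbol


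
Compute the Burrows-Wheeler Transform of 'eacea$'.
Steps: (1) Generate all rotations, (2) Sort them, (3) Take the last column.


Rotations (sorted):
  0: $eacea -> last char: a
  1: a$eace -> last char: e
  2: acea$e -> last char: e
  3: cea$ea -> last char: a
  4: ea$eac -> last char: c
  5: eacea$ -> last char: $


BWT = aeeac$


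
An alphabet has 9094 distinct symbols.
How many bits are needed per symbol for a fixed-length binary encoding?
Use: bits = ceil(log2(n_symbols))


log2(9094) = 13.1507
Bracket: 2^13 = 8192 < 9094 <= 2^14 = 16384
So ceil(log2(9094)) = 14

bits = ceil(log2(9094)) = ceil(13.1507) = 14 bits


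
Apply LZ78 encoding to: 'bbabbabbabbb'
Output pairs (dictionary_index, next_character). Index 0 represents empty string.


LZ78 encoding steps:
Dictionary: {0: ''}
Step 1: w='' (idx 0), next='b' -> output (0, 'b'), add 'b' as idx 1
Step 2: w='b' (idx 1), next='a' -> output (1, 'a'), add 'ba' as idx 2
Step 3: w='b' (idx 1), next='b' -> output (1, 'b'), add 'bb' as idx 3
Step 4: w='' (idx 0), next='a' -> output (0, 'a'), add 'a' as idx 4
Step 5: w='bb' (idx 3), next='a' -> output (3, 'a'), add 'bba' as idx 5
Step 6: w='bb' (idx 3), next='b' -> output (3, 'b'), add 'bbb' as idx 6


Encoded: [(0, 'b'), (1, 'a'), (1, 'b'), (0, 'a'), (3, 'a'), (3, 'b')]


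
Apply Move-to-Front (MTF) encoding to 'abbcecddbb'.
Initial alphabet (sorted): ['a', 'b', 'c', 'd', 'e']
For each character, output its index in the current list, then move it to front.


MTF encoding:
'a': index 0 in ['a', 'b', 'c', 'd', 'e'] -> ['a', 'b', 'c', 'd', 'e']
'b': index 1 in ['a', 'b', 'c', 'd', 'e'] -> ['b', 'a', 'c', 'd', 'e']
'b': index 0 in ['b', 'a', 'c', 'd', 'e'] -> ['b', 'a', 'c', 'd', 'e']
'c': index 2 in ['b', 'a', 'c', 'd', 'e'] -> ['c', 'b', 'a', 'd', 'e']
'e': index 4 in ['c', 'b', 'a', 'd', 'e'] -> ['e', 'c', 'b', 'a', 'd']
'c': index 1 in ['e', 'c', 'b', 'a', 'd'] -> ['c', 'e', 'b', 'a', 'd']
'd': index 4 in ['c', 'e', 'b', 'a', 'd'] -> ['d', 'c', 'e', 'b', 'a']
'd': index 0 in ['d', 'c', 'e', 'b', 'a'] -> ['d', 'c', 'e', 'b', 'a']
'b': index 3 in ['d', 'c', 'e', 'b', 'a'] -> ['b', 'd', 'c', 'e', 'a']
'b': index 0 in ['b', 'd', 'c', 'e', 'a'] -> ['b', 'd', 'c', 'e', 'a']


Output: [0, 1, 0, 2, 4, 1, 4, 0, 3, 0]


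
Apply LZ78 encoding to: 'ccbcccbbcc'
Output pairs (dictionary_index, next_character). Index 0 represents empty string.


LZ78 encoding steps:
Dictionary: {0: ''}
Step 1: w='' (idx 0), next='c' -> output (0, 'c'), add 'c' as idx 1
Step 2: w='c' (idx 1), next='b' -> output (1, 'b'), add 'cb' as idx 2
Step 3: w='c' (idx 1), next='c' -> output (1, 'c'), add 'cc' as idx 3
Step 4: w='cb' (idx 2), next='b' -> output (2, 'b'), add 'cbb' as idx 4
Step 5: w='cc' (idx 3), end of input -> output (3, '')


Encoded: [(0, 'c'), (1, 'b'), (1, 'c'), (2, 'b'), (3, '')]


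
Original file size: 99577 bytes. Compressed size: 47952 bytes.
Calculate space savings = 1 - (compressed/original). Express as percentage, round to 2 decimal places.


ratio = compressed/original = 47952/99577 = 0.481557
savings = 1 - ratio = 1 - 0.481557 = 0.518443
as a percentage: 0.518443 * 100 = 51.84%

Space savings = 1 - 47952/99577 = 51.84%


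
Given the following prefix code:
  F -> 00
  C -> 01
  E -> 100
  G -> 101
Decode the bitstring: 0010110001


Decoding step by step:
Bits 00 -> F
Bits 101 -> G
Bits 100 -> E
Bits 01 -> C


Decoded message: FGEC


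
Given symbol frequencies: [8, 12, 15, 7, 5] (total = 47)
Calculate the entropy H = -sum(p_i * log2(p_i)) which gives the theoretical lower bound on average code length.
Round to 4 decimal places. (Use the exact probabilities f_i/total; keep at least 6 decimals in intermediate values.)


Per-symbol terms -p_i * log2(p_i) with p_i = f_i/47:
  p = 8/47 = 0.170213: log2(p) = -2.554589, -p*log2(p) = 0.434824
  p = 12/47 = 0.255319: log2(p) = -1.969626, -p*log2(p) = 0.502883
  p = 15/47 = 0.319149: log2(p) = -1.647698, -p*log2(p) = 0.525861
  p = 7/47 = 0.148936: log2(p) = -2.747234, -p*log2(p) = 0.409163
  p = 5/47 = 0.106383: log2(p) = -3.232661, -p*log2(p) = 0.343900
H = 0.434824 + 0.502883 + 0.525861 + 0.409163 + 0.343900 = 2.216631

H = 2.2166 bits/symbol


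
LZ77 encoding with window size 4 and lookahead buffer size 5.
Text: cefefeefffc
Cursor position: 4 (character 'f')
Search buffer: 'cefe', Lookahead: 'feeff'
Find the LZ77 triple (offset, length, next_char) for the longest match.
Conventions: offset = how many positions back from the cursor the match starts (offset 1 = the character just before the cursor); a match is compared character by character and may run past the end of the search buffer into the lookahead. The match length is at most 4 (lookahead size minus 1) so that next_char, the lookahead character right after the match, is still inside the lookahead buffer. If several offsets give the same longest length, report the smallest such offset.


Try each offset into the search buffer:
  offset=1 (pos 3, char 'e'): match length 0
  offset=2 (pos 2, char 'f'): match length 2
  offset=3 (pos 1, char 'e'): match length 0
  offset=4 (pos 0, char 'c'): match length 0
Longest match has length 2 at offset 2.
next_char = character at position 4 + 2 = 6 -> 'e'

Best match: offset=2, length=2 (matching 'fe' starting at position 2)
LZ77 triple: (2, 2, 'e')


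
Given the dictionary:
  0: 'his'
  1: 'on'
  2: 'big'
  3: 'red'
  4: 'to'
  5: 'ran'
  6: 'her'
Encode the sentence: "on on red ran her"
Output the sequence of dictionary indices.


Look up each word in the dictionary:
  'on' -> 1
  'on' -> 1
  'red' -> 3
  'ran' -> 5
  'her' -> 6

Encoded: [1, 1, 3, 5, 6]


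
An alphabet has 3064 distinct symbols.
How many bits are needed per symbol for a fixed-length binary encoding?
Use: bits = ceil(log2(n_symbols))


log2(3064) = 11.5812
Bracket: 2^11 = 2048 < 3064 <= 2^12 = 4096
So ceil(log2(3064)) = 12

bits = ceil(log2(3064)) = ceil(11.5812) = 12 bits


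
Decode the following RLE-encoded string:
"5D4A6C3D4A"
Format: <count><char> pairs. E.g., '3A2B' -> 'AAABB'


Expanding each <count><char> pair:
  5D -> 'DDDDD'
  4A -> 'AAAA'
  6C -> 'CCCCCC'
  3D -> 'DDD'
  4A -> 'AAAA'

Decoded = DDDDDAAAACCCCCCDDDAAAA


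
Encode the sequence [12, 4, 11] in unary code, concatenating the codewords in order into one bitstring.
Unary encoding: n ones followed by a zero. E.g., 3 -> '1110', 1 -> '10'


Encode each number as n ones followed by a terminating 0:
  12 -> 1111111111110 (13 bits)
  4 -> 11110 (5 bits)
  11 -> 111111111110 (12 bits)
Total length = 13 + 5 + 12 = 30 bits.

Unary([12, 4, 11]) = 111111111111011110111111111110 (30 bits)


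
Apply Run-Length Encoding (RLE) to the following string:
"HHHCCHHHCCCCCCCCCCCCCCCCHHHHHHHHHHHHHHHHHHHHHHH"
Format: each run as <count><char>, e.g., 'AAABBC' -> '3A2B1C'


Scanning runs left to right:
  i=0: run of 'H' x 3 -> '3H'
  i=3: run of 'C' x 2 -> '2C'
  i=5: run of 'H' x 3 -> '3H'
  i=8: run of 'C' x 16 -> '16C'
  i=24: run of 'H' x 23 -> '23H'

RLE = 3H2C3H16C23H


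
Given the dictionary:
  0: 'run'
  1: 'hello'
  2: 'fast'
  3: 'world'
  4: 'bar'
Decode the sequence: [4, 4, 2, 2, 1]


Look up each index in the dictionary:
  4 -> 'bar'
  4 -> 'bar'
  2 -> 'fast'
  2 -> 'fast'
  1 -> 'hello'

Decoded: "bar bar fast fast hello"


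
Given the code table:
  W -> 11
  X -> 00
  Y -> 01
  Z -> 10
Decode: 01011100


Decoding:
01 -> Y
01 -> Y
11 -> W
00 -> X


Result: YYWX


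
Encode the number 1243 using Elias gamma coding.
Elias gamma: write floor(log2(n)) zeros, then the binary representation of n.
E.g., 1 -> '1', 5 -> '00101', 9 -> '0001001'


num_bits = floor(log2(1243)) + 1 = 11
leading_zeros = num_bits - 1 = 10
binary(1243) = 10011011011

Elias gamma(1243) = '0000000000' + '10011011011' = 000000000010011011011 (21 bits)


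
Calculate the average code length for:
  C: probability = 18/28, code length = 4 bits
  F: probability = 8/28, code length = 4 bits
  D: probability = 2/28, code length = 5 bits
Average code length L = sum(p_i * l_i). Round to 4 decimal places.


Weighted contributions p_i * l_i:
  C: (18/28) * 4 = 72/28
  F: (8/28) * 4 = 32/28
  D: (2/28) * 5 = 10/28
Sum = (72 + 32 + 10)/28 = 114/28

L = 114/28 = 4.0714 bits/symbol


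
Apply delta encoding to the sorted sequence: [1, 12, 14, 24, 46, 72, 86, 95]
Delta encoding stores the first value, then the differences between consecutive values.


First value: 1
Deltas:
  12 - 1 = 11
  14 - 12 = 2
  24 - 14 = 10
  46 - 24 = 22
  72 - 46 = 26
  86 - 72 = 14
  95 - 86 = 9


Delta encoded: [1, 11, 2, 10, 22, 26, 14, 9]


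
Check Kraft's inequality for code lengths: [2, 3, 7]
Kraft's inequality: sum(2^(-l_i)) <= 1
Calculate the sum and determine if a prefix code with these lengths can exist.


Sum = 2^(-2) + 2^(-3) + 2^(-7)
    = 0.25 + 0.125 + 0.0078125
    = 49/128 = 0.3828125
Since 0.3828125 <= 1, Kraft's inequality IS satisfied.
A prefix code with these lengths CAN exist.

Kraft sum = 0.3828125. Satisfied.


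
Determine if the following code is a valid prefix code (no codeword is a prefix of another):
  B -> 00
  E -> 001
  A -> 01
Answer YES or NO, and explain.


Checking each pair (does one codeword prefix another?):
  B='00' vs E='001': prefix -- VIOLATION

NO -- this is NOT a valid prefix code. B (00) is a prefix of E (001).


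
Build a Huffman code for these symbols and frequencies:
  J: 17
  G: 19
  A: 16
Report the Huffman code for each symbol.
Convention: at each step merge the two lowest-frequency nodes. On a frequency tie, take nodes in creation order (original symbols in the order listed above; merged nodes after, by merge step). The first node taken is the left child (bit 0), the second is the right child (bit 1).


Huffman tree construction:
Step 1: Merge A(16) + J(17) = 33
Step 2: Merge G(19) + (A+J)(33) = 52
Read each symbol's code off the tree from the root (left child = 0, right child = 1).

Codes:
  J: 11 (length 2)
  G: 0 (length 1)
  A: 10 (length 2)
Average code length: 85/52 = 1.6346 bits/symbol


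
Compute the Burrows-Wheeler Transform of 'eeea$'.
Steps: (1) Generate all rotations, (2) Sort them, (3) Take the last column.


Rotations (sorted):
  0: $eeea -> last char: a
  1: a$eee -> last char: e
  2: ea$ee -> last char: e
  3: eea$e -> last char: e
  4: eeea$ -> last char: $


BWT = aeee$


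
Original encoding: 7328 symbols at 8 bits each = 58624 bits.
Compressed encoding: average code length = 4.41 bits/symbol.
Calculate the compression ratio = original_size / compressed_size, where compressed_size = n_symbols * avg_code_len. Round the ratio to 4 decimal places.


original_size = n_symbols * orig_bits = 7328 * 8 = 58624 bits
compressed_size = n_symbols * avg_code_len = 7328 * 4.41 = 32316.48 bits
ratio = original_size / compressed_size = 58624 / 32316.48 = 1.8141

Compression ratio = 1.8141


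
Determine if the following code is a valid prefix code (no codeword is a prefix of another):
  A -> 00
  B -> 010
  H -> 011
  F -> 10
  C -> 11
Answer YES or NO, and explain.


Checking each pair (does one codeword prefix another?):
  A='00' vs B='010': no prefix
  A='00' vs H='011': no prefix
  A='00' vs F='10': no prefix
  A='00' vs C='11': no prefix
  B='010' vs A='00': no prefix
  B='010' vs H='011': no prefix
  B='010' vs F='10': no prefix
  B='010' vs C='11': no prefix
  H='011' vs A='00': no prefix
  H='011' vs B='010': no prefix
  H='011' vs F='10': no prefix
  H='011' vs C='11': no prefix
  F='10' vs A='00': no prefix
  F='10' vs B='010': no prefix
  F='10' vs H='011': no prefix
  F='10' vs C='11': no prefix
  C='11' vs A='00': no prefix
  C='11' vs B='010': no prefix
  C='11' vs H='011': no prefix
  C='11' vs F='10': no prefix
No violation found over all pairs.

YES -- this is a valid prefix code. No codeword is a prefix of any other codeword.
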